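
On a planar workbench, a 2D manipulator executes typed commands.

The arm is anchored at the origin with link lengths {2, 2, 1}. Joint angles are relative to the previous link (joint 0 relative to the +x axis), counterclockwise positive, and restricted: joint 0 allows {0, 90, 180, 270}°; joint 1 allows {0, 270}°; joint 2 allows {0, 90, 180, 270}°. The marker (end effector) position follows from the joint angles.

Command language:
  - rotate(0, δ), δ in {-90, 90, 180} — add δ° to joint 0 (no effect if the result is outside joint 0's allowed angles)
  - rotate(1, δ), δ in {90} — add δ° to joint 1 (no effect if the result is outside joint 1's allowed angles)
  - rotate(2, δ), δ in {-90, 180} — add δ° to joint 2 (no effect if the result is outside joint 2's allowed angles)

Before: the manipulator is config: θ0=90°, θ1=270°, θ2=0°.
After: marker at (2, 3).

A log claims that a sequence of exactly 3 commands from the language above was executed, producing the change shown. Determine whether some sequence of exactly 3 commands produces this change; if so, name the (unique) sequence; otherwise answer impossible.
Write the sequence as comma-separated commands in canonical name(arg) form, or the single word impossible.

rotate(2, -90), rotate(2, -90), rotate(2, -90)

begin: config: θ0=90°, θ1=270°, θ2=0°
1. rotate(2, -90) → config: θ0=90°, θ1=270°, θ2=270°
2. rotate(2, -90) → config: θ0=90°, θ1=270°, θ2=180°
3. rotate(2, -90) → config: θ0=90°, θ1=270°, θ2=90°
all 216 alternatives checked — unique.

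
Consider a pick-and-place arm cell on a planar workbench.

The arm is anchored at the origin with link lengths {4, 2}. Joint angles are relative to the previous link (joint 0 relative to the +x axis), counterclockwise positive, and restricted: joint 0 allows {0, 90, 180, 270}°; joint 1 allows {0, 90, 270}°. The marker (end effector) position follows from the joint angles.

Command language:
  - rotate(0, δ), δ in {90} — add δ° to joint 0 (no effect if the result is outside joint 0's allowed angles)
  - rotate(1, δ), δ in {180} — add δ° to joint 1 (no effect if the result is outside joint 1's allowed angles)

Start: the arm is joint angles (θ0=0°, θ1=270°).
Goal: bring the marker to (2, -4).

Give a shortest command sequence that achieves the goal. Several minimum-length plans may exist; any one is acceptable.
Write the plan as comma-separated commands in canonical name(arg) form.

begin: joint angles (θ0=0°, θ1=270°)
t=1 rotate(1, 180) ⇒ joint angles (θ0=0°, θ1=90°)
t=2 rotate(0, 90) ⇒ joint angles (θ0=90°, θ1=90°)
t=3 rotate(0, 90) ⇒ joint angles (θ0=180°, θ1=90°)
t=4 rotate(0, 90) ⇒ joint angles (θ0=270°, θ1=90°)
nothing shorter than 4 reaches the goal.

rotate(1, 180), rotate(0, 90), rotate(0, 90), rotate(0, 90)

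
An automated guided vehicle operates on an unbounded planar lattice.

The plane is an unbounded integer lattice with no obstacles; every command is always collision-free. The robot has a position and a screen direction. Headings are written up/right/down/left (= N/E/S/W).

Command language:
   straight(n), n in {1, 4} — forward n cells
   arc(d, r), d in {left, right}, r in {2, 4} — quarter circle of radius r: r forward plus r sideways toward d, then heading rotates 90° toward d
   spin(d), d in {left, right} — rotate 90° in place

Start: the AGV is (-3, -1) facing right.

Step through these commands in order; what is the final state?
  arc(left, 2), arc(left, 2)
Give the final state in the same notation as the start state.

(-3, 3) facing left

t0: (-3, -1) facing right
[1] after arc(left, 2): (-1, 1) facing up
[2] after arc(left, 2): (-3, 3) facing left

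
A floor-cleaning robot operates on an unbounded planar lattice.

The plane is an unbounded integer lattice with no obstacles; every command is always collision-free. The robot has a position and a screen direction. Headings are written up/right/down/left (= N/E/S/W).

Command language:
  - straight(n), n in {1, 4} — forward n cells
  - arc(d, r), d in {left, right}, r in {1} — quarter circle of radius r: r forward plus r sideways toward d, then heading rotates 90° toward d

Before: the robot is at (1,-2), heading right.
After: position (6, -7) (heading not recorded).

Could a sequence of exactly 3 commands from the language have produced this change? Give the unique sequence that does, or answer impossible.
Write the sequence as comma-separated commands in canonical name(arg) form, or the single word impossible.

straight(4), arc(right, 1), straight(4)

t0: at (1,-2), heading right
t=1 straight(4) ⇒ at (5,-2), heading right
t=2 arc(right, 1) ⇒ at (6,-3), heading down
t=3 straight(4) ⇒ at (6,-7), heading down
no other 3-command option fits: unique.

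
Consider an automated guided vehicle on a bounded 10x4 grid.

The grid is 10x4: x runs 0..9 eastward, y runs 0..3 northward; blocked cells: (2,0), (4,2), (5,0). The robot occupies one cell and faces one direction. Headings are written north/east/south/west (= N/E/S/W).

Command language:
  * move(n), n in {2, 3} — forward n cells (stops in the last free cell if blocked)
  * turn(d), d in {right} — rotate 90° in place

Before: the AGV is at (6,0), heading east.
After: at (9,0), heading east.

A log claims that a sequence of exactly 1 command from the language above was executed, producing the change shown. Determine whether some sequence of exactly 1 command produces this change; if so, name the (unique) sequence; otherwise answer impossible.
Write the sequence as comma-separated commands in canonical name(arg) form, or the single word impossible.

key: heading stays E — the single command does not turn
from: at (6,0), heading east
1. move(3) → at (9,0), heading east
all 3 alternatives checked — unique.

move(3)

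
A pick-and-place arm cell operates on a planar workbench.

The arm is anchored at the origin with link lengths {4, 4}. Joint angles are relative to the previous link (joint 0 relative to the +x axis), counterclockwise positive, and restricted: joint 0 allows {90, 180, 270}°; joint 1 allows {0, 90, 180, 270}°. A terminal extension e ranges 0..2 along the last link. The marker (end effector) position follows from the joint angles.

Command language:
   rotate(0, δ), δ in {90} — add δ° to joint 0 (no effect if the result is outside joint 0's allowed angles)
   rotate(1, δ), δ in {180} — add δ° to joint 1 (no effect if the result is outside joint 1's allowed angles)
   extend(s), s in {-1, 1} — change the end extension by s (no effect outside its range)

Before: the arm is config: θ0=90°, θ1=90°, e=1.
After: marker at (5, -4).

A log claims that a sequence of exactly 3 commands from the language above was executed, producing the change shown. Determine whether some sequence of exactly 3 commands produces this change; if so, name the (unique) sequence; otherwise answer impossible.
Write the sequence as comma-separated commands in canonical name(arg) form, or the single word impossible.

from: config: θ0=90°, θ1=90°, e=1
[1] after rotate(0, 90): config: θ0=180°, θ1=90°, e=1
[2] after rotate(0, 90): config: θ0=270°, θ1=90°, e=1
[3] after rotate(0, 90): config: θ0=270°, θ1=90°, e=1
no other 3-command option fits: unique.

rotate(0, 90), rotate(0, 90), rotate(0, 90)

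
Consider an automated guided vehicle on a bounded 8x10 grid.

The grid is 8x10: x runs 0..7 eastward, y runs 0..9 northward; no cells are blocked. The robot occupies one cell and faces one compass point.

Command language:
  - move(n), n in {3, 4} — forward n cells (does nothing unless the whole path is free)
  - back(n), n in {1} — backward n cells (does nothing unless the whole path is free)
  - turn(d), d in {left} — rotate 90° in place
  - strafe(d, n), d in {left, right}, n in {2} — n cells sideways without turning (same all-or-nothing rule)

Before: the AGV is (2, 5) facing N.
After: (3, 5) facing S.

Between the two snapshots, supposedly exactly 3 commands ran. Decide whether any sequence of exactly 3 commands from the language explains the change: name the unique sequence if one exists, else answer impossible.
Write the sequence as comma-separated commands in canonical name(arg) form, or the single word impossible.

turn(left), back(1), turn(left)

key: position moved to (3,5) AND the heading swung to S — translation plus rotation needed
begin: (2, 5) facing N
step 1 (turn(left)): (2, 5) facing W
step 2 (back(1)): (3, 5) facing W
step 3 (turn(left)): (3, 5) facing S
no rival 3-sequence matches.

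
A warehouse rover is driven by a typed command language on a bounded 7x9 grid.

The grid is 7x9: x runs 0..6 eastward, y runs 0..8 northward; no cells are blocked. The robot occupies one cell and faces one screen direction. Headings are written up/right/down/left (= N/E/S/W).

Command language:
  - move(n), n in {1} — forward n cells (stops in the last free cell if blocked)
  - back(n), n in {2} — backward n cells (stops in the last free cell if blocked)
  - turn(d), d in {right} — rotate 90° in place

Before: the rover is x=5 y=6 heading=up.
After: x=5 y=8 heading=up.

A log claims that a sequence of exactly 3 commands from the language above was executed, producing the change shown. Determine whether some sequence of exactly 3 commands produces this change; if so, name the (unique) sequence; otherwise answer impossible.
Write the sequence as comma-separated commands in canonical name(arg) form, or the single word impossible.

key: the third move(1) runs into the grid edge before its full distance
start: x=5 y=6 heading=up
t=1 move(1) ⇒ x=5 y=7 heading=up
t=2 move(1) ⇒ x=5 y=8 heading=up
t=3 move(1) ⇒ x=5 y=8 heading=up
no rival 3-sequence matches.

move(1), move(1), move(1)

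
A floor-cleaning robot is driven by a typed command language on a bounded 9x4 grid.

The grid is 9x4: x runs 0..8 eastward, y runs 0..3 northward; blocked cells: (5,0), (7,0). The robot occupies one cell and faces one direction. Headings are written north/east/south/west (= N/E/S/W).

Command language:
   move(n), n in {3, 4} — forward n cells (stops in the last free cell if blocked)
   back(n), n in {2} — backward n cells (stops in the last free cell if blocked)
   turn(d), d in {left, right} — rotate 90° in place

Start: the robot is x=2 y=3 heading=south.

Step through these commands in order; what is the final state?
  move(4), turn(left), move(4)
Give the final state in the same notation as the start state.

t0: x=2 y=3 heading=south
step 1 (move(4)): x=2 y=0 heading=south
step 2 (turn(left)): x=2 y=0 heading=east
step 3 (move(4)): x=4 y=0 heading=east

x=4 y=0 heading=east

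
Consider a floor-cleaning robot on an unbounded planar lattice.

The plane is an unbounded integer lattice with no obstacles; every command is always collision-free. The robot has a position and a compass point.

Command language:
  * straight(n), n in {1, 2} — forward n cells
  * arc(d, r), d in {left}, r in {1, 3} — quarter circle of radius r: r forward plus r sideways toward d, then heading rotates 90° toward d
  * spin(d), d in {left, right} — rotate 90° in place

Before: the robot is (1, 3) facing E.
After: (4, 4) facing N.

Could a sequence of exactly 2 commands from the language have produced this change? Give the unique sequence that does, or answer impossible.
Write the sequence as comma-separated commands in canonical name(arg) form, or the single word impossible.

key: order matters: swapping straight(2) and arc(left, 1) lands elsewhere
from: (1, 3) facing E
1. straight(2) → (3, 3) facing E
2. arc(left, 1) → (4, 4) facing N
no other 2-command option fits: unique.

straight(2), arc(left, 1)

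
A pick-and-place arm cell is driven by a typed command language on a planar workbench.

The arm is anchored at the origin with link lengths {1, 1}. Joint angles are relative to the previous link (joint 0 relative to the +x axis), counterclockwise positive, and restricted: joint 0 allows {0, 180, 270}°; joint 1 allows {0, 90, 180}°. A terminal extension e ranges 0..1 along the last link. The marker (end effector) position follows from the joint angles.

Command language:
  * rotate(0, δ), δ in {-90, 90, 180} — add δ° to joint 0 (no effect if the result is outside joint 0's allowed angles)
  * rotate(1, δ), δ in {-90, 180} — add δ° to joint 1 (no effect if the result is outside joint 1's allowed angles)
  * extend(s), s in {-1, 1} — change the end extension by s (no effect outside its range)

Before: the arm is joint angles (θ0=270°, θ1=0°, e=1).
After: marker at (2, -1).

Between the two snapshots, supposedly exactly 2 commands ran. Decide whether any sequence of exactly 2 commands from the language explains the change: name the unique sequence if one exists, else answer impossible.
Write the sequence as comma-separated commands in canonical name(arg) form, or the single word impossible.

key: running rotate(1, -90) before rotate(1, 180) would end elsewhere — order is forced
start: joint angles (θ0=270°, θ1=0°, e=1)
[1] after rotate(1, 180): joint angles (θ0=270°, θ1=180°, e=1)
[2] after rotate(1, -90): joint angles (θ0=270°, θ1=90°, e=1)
no other 2-command option fits: unique.

rotate(1, 180), rotate(1, -90)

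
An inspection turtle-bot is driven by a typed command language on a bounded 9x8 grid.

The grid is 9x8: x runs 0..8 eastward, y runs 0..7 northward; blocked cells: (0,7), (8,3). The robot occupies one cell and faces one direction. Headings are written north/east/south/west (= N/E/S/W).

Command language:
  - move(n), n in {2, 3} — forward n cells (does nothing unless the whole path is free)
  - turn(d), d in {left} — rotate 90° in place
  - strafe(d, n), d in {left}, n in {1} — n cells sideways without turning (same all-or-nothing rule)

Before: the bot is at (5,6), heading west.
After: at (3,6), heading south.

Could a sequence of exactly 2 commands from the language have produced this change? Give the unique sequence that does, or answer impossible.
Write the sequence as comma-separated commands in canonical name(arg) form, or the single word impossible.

move(2), turn(left)

key: cell and facing (now S) both changed — the 2 commands mix motion and turning
initial: at (5,6), heading west
step 1 (move(2)): at (3,6), heading west
step 2 (turn(left)): at (3,6), heading south
no rival 2-sequence matches.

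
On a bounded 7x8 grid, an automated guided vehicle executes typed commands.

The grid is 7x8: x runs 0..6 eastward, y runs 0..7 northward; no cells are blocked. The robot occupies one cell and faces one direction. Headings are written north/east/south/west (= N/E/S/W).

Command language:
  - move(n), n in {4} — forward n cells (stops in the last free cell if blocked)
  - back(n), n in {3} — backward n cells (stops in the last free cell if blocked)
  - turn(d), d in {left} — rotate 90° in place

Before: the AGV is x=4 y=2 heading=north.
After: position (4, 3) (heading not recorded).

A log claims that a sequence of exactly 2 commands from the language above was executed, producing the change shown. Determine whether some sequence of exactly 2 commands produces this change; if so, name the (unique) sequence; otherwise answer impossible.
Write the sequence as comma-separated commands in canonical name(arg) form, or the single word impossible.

move(4), back(3)

key: running back(3) before move(4) would end elsewhere — order is forced
t0: x=4 y=2 heading=north
t=1 move(4) ⇒ x=4 y=6 heading=north
t=2 back(3) ⇒ x=4 y=3 heading=north
no other 2-command option fits: unique.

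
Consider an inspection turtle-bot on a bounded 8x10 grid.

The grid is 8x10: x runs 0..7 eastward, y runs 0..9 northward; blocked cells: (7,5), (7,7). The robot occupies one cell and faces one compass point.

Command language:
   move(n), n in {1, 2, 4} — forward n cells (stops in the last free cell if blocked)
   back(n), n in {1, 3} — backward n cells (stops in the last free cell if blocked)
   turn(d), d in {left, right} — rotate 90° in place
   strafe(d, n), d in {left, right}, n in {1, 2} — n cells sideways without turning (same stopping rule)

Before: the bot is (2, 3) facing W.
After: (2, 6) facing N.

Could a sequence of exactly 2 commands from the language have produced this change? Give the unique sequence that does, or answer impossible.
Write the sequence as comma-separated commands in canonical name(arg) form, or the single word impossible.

no 2-step route produces this change.

impossible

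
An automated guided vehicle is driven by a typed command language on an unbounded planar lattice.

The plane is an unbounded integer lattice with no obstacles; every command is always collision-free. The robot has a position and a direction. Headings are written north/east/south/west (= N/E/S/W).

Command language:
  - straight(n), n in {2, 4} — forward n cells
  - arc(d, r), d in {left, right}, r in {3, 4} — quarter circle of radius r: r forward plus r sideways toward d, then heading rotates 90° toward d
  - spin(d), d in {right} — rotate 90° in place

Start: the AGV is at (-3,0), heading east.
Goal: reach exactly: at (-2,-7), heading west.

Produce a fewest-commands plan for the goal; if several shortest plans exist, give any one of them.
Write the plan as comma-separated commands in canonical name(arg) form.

from: at (-3,0), heading east
step 1 (arc(right, 4)): at (1,-4), heading south
step 2 (arc(right, 3)): at (-2,-7), heading west
minimal: 2 command(s), checked below 2.

arc(right, 4), arc(right, 3)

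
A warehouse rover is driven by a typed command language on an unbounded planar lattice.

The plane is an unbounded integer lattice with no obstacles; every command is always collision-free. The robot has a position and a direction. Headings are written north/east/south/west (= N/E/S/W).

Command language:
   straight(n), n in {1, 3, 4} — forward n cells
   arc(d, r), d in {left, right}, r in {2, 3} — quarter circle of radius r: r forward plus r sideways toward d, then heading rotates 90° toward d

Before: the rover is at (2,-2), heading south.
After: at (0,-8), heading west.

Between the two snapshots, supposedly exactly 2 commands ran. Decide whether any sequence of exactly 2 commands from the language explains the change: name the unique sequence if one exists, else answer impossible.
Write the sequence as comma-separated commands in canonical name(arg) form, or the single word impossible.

key: running arc(right, 2) before straight(4) would end elsewhere — order is forced
start: at (2,-2), heading south
1. straight(4) → at (2,-6), heading south
2. arc(right, 2) → at (0,-8), heading west
uniquely the one of 49 2-step routes that fits.

straight(4), arc(right, 2)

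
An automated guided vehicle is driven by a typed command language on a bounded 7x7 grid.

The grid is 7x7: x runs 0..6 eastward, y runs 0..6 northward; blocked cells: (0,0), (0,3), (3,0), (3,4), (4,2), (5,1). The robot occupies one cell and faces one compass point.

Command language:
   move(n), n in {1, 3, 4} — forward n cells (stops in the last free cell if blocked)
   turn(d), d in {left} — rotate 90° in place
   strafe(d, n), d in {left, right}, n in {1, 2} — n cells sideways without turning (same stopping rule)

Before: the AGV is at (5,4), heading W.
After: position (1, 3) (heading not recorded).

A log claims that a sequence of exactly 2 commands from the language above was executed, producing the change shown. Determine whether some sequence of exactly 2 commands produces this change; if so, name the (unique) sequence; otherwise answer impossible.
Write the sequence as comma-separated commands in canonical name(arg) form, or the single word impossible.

key: running move(4) before strafe(left, 1) would end elsewhere — order is forced
from: at (5,4), heading W
t=1 strafe(left, 1) ⇒ at (5,3), heading W
t=2 move(4) ⇒ at (1,3), heading W
no other 2-command option fits: unique.

strafe(left, 1), move(4)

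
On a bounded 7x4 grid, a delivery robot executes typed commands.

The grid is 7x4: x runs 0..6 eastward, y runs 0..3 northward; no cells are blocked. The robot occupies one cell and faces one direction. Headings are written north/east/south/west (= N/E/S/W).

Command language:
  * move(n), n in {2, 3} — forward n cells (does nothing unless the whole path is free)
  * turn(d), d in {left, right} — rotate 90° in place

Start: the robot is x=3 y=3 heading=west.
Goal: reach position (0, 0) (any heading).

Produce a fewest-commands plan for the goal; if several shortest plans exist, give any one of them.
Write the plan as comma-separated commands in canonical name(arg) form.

t0: x=3 y=3 heading=west
[1] after move(3): x=0 y=3 heading=west
[2] after turn(left): x=0 y=3 heading=south
[3] after move(3): x=0 y=0 heading=south
shorter routes all fall short; 3 is best.

move(3), turn(left), move(3)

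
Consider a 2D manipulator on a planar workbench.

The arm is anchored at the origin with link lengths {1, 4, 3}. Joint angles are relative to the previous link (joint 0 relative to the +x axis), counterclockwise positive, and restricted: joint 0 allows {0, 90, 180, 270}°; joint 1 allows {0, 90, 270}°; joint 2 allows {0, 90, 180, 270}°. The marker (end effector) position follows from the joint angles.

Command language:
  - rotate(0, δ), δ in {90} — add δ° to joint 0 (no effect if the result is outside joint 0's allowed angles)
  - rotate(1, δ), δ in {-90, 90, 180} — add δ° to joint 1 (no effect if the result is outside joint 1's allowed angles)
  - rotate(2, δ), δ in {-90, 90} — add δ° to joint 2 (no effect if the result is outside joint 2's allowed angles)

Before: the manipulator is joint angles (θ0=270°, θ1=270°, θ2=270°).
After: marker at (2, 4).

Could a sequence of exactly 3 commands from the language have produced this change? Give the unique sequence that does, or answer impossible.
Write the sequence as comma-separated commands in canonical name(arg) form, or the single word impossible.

rotate(0, 90), rotate(0, 90), rotate(0, 90)

t0: joint angles (θ0=270°, θ1=270°, θ2=270°)
[1] after rotate(0, 90): joint angles (θ0=0°, θ1=270°, θ2=270°)
[2] after rotate(0, 90): joint angles (θ0=90°, θ1=270°, θ2=270°)
[3] after rotate(0, 90): joint angles (θ0=180°, θ1=270°, θ2=270°)
uniquely the one of 216 3-step routes that fits.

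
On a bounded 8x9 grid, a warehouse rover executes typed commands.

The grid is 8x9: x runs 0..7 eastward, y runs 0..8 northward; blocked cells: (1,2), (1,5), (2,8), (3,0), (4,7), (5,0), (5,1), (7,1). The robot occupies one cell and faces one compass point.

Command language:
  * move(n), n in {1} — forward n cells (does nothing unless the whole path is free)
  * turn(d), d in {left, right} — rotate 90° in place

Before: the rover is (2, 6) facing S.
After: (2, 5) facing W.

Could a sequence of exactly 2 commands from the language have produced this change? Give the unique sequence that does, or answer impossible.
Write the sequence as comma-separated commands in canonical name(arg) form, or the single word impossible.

move(1), turn(right)

key: cell and facing (now W) both changed — the 2 commands mix motion and turning
initial: (2, 6) facing S
1. move(1) → (2, 5) facing S
2. turn(right) → (2, 5) facing W
no other 2-command option fits: unique.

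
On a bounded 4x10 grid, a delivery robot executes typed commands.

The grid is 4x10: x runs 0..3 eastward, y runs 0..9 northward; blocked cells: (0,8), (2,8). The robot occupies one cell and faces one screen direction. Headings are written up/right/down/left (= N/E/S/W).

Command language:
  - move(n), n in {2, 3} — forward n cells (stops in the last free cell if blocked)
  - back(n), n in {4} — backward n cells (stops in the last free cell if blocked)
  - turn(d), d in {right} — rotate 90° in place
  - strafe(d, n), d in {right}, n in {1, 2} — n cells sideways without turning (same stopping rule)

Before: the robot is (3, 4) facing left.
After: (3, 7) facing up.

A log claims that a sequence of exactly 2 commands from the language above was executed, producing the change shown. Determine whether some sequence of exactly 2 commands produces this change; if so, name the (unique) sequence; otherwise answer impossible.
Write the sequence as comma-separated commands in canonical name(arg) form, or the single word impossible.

key: running move(3) before turn(right) would end elsewhere — order is forced
t0: (3, 4) facing left
[1] after turn(right): (3, 4) facing up
[2] after move(3): (3, 7) facing up
uniquely the one of 36 2-step routes that fits.

turn(right), move(3)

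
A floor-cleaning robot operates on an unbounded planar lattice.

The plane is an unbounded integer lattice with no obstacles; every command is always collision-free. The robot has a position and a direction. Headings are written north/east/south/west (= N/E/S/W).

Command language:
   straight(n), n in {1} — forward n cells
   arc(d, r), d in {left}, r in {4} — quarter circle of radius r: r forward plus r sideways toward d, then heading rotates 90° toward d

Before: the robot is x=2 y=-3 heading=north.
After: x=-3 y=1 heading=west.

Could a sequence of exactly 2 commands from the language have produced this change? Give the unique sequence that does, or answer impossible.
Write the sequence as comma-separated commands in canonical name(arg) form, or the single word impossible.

key: cell and facing (now W) both changed — the 2 commands mix motion and turning
start: x=2 y=-3 heading=north
t=1 arc(left, 4) ⇒ x=-2 y=1 heading=west
t=2 straight(1) ⇒ x=-3 y=1 heading=west
all 4 alternatives checked — unique.

arc(left, 4), straight(1)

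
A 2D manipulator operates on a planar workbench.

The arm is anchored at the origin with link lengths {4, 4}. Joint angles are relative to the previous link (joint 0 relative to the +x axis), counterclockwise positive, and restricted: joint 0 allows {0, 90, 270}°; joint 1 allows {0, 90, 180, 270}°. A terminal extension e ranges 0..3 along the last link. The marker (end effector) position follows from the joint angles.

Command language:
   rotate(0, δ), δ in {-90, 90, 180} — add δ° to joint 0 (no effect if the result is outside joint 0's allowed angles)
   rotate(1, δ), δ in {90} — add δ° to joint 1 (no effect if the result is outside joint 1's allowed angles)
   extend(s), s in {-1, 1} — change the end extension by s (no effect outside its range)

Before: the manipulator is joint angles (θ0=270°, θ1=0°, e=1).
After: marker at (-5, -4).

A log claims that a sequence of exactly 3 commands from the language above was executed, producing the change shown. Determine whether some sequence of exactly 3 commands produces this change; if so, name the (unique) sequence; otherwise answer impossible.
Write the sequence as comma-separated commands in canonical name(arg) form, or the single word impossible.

initial: joint angles (θ0=270°, θ1=0°, e=1)
t=1 rotate(1, 90) ⇒ joint angles (θ0=270°, θ1=90°, e=1)
t=2 rotate(1, 90) ⇒ joint angles (θ0=270°, θ1=180°, e=1)
t=3 rotate(1, 90) ⇒ joint angles (θ0=270°, θ1=270°, e=1)
no rival 3-sequence matches.

rotate(1, 90), rotate(1, 90), rotate(1, 90)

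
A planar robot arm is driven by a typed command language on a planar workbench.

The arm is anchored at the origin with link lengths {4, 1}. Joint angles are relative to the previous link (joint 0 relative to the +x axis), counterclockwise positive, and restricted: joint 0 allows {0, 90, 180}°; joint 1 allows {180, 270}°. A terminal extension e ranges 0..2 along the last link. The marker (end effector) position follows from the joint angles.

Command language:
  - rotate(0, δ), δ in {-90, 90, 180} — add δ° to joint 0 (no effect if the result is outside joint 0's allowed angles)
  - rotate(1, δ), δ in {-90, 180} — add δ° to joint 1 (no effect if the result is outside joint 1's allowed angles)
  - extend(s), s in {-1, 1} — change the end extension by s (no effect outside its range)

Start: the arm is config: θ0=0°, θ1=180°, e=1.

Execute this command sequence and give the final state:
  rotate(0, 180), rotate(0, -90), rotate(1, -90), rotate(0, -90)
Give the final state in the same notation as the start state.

config: θ0=0°, θ1=180°, e=1

start: config: θ0=0°, θ1=180°, e=1
step 1 (rotate(0, 180)): config: θ0=180°, θ1=180°, e=1
step 2 (rotate(0, -90)): config: θ0=90°, θ1=180°, e=1
step 3 (rotate(1, -90)): config: θ0=90°, θ1=180°, e=1
step 4 (rotate(0, -90)): config: θ0=0°, θ1=180°, e=1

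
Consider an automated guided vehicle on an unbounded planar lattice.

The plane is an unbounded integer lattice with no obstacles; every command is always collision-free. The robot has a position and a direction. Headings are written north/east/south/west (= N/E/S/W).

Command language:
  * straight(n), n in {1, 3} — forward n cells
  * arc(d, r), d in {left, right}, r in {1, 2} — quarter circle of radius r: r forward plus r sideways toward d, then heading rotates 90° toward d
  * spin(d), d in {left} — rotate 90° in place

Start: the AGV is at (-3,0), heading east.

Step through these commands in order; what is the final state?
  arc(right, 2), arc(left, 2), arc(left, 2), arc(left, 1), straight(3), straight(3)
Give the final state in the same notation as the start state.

at (-4,-1), heading west

t0: at (-3,0), heading east
step 1 (arc(right, 2)): at (-1,-2), heading south
step 2 (arc(left, 2)): at (1,-4), heading east
step 3 (arc(left, 2)): at (3,-2), heading north
step 4 (arc(left, 1)): at (2,-1), heading west
step 5 (straight(3)): at (-1,-1), heading west
step 6 (straight(3)): at (-4,-1), heading west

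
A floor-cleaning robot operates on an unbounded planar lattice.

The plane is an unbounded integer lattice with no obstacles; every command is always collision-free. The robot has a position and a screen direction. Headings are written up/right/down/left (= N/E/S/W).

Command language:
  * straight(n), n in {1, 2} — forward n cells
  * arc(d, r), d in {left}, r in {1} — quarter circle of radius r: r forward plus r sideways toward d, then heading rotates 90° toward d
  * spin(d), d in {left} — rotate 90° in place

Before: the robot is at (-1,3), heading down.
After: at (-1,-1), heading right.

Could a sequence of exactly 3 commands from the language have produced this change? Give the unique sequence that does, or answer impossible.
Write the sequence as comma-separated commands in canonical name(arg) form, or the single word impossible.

straight(2), straight(2), spin(left)

key: cell and facing (now E) both changed — the 3 commands mix motion and turning
initial: at (-1,3), heading down
1. straight(2) → at (-1,1), heading down
2. straight(2) → at (-1,-1), heading down
3. spin(left) → at (-1,-1), heading right
all 64 alternatives checked — unique.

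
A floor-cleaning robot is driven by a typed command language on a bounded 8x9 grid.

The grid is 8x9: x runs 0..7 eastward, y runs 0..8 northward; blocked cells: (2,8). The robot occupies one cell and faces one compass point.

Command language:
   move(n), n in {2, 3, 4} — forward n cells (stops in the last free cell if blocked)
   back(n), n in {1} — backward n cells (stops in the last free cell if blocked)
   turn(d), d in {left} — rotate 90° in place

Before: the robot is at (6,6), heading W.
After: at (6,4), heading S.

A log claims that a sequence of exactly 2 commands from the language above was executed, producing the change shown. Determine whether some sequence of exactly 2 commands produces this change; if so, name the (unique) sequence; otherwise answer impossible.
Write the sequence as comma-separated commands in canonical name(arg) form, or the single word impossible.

key: order matters: swapping turn(left) and move(2) lands elsewhere
begin: at (6,6), heading W
[1] after turn(left): at (6,6), heading S
[2] after move(2): at (6,4), heading S
uniquely the one of 25 2-step routes that fits.

turn(left), move(2)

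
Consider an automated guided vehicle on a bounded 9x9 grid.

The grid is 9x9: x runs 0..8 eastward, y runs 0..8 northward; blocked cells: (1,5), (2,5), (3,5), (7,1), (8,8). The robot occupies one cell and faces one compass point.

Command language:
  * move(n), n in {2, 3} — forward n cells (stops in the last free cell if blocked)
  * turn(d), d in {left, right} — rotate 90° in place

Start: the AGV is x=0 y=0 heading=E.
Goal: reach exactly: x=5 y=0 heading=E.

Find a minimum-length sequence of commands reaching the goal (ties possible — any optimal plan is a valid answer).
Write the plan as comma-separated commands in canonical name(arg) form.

move(3), move(2)

start: x=0 y=0 heading=E
[1] after move(3): x=3 y=0 heading=E
[2] after move(2): x=5 y=0 heading=E
shorter routes all fall short; 2 is best.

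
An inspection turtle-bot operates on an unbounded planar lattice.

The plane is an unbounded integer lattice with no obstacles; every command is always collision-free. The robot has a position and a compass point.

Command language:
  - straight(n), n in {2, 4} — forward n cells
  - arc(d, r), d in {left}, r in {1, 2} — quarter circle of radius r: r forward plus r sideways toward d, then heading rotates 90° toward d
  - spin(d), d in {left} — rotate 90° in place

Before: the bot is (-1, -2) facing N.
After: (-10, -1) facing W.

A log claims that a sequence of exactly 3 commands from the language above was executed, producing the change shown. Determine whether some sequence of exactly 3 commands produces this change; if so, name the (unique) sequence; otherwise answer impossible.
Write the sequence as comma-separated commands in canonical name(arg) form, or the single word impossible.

arc(left, 1), straight(4), straight(4)

key: position moved to (-10,-1) AND the heading swung to W — translation plus rotation needed
from: (-1, -2) facing N
1. arc(left, 1) → (-2, -1) facing W
2. straight(4) → (-6, -1) facing W
3. straight(4) → (-10, -1) facing W
all 125 alternatives checked — unique.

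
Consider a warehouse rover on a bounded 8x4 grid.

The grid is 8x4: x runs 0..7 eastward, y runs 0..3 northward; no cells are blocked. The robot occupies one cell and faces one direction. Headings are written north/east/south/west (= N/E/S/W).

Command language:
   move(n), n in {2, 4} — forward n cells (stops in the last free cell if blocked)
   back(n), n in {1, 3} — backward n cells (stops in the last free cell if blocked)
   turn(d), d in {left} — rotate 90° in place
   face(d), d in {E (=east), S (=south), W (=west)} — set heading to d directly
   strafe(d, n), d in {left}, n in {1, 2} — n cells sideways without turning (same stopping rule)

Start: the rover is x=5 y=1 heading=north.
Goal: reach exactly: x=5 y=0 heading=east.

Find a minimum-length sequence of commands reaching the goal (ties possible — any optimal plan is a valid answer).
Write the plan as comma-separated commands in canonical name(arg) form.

back(3), face(E)

initial: x=5 y=1 heading=north
[1] after back(3): x=5 y=0 heading=north
[2] after face(E): x=5 y=0 heading=east
no 1-step plan works, so 2 is optimal.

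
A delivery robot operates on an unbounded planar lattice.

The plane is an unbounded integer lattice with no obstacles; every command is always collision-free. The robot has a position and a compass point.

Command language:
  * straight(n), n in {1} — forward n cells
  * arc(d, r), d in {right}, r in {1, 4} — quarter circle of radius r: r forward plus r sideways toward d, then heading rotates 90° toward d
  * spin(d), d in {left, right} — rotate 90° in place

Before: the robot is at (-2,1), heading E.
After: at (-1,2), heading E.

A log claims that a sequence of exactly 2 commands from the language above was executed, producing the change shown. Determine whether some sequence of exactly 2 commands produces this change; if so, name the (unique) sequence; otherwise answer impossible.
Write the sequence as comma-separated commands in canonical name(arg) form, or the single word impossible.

key: still facing E at the end — net rotation zero over 2 steps
from: at (-2,1), heading E
t=1 spin(left) ⇒ at (-2,1), heading N
t=2 arc(right, 1) ⇒ at (-1,2), heading E
no other 2-command option fits: unique.

spin(left), arc(right, 1)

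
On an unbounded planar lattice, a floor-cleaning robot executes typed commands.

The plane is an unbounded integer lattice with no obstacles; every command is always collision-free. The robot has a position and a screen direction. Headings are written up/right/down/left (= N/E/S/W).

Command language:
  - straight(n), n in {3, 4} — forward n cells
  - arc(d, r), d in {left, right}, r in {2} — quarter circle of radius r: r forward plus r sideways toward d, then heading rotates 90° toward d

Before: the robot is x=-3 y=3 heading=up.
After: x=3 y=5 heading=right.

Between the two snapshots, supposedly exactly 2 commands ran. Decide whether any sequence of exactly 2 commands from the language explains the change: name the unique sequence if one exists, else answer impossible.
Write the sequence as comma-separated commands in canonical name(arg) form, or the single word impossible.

arc(right, 2), straight(4)

key: running straight(4) before arc(right, 2) would end elsewhere — order is forced
initial: x=-3 y=3 heading=up
step 1 (arc(right, 2)): x=-1 y=5 heading=right
step 2 (straight(4)): x=3 y=5 heading=right
uniquely the one of 16 2-step routes that fits.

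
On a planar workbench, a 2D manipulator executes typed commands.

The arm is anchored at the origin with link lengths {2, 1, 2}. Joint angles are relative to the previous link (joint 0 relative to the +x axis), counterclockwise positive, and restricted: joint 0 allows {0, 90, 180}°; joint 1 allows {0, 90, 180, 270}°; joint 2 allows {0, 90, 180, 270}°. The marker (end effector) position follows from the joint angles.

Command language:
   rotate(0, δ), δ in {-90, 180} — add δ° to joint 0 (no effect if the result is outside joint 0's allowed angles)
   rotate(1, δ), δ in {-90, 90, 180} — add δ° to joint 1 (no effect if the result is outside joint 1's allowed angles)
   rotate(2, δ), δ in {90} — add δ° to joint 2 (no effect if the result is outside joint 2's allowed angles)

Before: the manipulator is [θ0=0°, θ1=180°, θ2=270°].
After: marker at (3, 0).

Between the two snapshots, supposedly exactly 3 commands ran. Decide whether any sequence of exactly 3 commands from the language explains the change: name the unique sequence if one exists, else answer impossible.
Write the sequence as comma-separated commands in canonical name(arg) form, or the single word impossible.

rotate(2, 90), rotate(2, 90), rotate(2, 90)

start: [θ0=0°, θ1=180°, θ2=270°]
[1] after rotate(2, 90): [θ0=0°, θ1=180°, θ2=0°]
[2] after rotate(2, 90): [θ0=0°, θ1=180°, θ2=90°]
[3] after rotate(2, 90): [θ0=0°, θ1=180°, θ2=180°]
no rival 3-sequence matches.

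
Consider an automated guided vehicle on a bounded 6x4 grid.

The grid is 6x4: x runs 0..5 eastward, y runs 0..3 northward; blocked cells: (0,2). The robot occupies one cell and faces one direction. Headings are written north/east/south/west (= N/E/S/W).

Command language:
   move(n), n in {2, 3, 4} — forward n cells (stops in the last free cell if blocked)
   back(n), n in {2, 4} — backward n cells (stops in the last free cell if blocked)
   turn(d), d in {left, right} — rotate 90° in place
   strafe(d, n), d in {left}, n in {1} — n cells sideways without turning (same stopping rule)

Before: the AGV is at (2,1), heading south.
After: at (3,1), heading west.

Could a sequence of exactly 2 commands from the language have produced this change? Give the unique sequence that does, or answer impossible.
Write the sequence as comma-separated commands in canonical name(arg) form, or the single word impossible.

strafe(left, 1), turn(right)

key: order matters: swapping strafe(left, 1) and turn(right) lands elsewhere
begin: at (2,1), heading south
1. strafe(left, 1) → at (3,1), heading south
2. turn(right) → at (3,1), heading west
all 64 alternatives checked — unique.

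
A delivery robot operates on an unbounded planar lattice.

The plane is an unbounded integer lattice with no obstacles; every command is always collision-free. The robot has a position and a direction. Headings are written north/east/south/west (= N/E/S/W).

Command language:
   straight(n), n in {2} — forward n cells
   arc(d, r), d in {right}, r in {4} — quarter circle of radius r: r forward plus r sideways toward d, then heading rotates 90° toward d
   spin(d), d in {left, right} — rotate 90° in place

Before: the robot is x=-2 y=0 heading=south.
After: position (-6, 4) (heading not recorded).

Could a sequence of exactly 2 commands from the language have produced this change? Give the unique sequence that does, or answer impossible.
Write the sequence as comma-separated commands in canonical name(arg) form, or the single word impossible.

spin(right), arc(right, 4)

key: running arc(right, 4) before spin(right) would end elsewhere — order is forced
initial: x=-2 y=0 heading=south
step 1 (spin(right)): x=-2 y=0 heading=west
step 2 (arc(right, 4)): x=-6 y=4 heading=north
no rival 2-sequence matches.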